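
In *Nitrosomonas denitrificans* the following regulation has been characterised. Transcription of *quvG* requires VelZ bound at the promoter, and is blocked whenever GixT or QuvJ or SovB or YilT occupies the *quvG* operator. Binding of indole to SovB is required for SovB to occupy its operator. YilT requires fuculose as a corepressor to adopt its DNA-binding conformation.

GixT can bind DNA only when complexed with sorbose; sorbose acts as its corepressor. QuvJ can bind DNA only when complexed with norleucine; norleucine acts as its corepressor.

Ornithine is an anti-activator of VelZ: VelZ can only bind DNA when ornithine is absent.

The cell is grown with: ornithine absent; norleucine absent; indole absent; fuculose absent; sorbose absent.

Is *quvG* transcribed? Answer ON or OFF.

Sorbose is absent, so GixT is inactive.
Norleucine is absent, so QuvJ is inactive.
Indole is absent, so SovB is inactive.
Fuculose is absent, so YilT is inactive.
Ornithine is absent, so VelZ is active.
No repressor is bound and VelZ is active, so *quvG* is transcribed.

ON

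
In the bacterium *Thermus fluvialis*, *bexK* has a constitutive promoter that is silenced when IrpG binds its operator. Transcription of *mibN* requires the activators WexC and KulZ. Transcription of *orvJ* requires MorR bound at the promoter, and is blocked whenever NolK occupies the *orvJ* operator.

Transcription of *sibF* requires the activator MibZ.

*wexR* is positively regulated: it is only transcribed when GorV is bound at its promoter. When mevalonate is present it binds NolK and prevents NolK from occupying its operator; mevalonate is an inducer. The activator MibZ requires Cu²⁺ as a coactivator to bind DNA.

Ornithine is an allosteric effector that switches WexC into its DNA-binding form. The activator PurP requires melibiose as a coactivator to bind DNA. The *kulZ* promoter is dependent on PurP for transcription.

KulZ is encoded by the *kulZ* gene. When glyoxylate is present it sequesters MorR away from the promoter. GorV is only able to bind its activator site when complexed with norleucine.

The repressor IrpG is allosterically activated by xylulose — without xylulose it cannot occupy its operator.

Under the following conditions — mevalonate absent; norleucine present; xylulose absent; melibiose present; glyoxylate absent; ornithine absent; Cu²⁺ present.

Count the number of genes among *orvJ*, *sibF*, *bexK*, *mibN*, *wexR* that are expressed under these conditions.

3

Glyoxylate is absent, so MorR is active.
Mevalonate is absent, so NolK is active.
With repressor NolK bound, *orvJ* is not transcribed.
→ *orvJ* is OFF.
Cu²⁺ is present, so MibZ is active.
No repressor is bound and MibZ is active, so *sibF* is transcribed.
→ *sibF* is ON.
Xylulose is absent, so IrpG is inactive.
With no repressor bound, *bexK* is transcribed.
→ *bexK* is ON.
Ornithine is absent, so WexC is inactive.
Melibiose is present, so PurP is active.
No repressor is bound and PurP is active, so *kulZ* is transcribed.
So KulZ is produced and active.
Required activator WexC is absent, so *mibN* is not transcribed.
→ *mibN* is OFF.
Norleucine is present, so GorV is active.
No repressor is bound and GorV is active, so *wexR* is transcribed.
→ *wexR* is ON.
3 of the 5 genes are transcribed.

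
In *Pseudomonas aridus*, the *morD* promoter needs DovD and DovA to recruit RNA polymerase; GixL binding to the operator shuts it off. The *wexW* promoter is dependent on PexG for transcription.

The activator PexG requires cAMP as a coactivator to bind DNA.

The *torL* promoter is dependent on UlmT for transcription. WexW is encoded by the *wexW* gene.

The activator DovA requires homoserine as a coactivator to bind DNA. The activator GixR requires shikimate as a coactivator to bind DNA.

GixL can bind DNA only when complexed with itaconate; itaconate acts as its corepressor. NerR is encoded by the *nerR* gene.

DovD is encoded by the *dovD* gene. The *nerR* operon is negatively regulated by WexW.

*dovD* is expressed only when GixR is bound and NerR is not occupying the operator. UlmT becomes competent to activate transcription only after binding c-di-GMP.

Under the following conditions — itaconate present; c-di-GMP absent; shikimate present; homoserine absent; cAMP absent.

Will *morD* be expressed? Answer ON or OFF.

cAMP is absent, so PexG is inactive.
Required activator PexG is absent, so *wexW* is not transcribed.
So WexW is not produced.
With no repressor bound, *nerR* is transcribed.
So NerR is produced and active.
Shikimate is present, so GixR is active.
With repressor NerR bound, *dovD* is not transcribed.
So DovD is not produced.
Homoserine is absent, so DovA is inactive.
Itaconate is present, so GixL is active.
With repressor GixL bound, *morD* is not transcribed.

OFF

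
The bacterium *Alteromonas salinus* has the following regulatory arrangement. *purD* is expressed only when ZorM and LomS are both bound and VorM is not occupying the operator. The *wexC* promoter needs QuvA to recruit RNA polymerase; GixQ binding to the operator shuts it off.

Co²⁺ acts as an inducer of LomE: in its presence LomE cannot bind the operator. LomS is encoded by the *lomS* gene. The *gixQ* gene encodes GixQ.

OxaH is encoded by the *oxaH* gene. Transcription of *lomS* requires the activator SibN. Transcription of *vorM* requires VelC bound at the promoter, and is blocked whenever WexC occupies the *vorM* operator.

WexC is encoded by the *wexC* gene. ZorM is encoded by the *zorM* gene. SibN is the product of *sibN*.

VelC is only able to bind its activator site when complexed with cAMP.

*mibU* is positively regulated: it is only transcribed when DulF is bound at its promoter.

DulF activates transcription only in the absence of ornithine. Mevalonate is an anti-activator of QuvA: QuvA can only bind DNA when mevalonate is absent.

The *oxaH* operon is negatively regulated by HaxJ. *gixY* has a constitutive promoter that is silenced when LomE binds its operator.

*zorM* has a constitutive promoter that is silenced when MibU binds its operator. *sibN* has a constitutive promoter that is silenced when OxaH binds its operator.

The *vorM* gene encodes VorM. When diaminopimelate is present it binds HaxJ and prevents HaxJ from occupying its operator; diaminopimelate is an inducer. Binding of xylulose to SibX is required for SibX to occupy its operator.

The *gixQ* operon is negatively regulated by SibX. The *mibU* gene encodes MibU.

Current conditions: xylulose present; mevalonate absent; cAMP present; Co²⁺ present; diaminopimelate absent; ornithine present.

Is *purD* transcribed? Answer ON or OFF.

Ornithine is present, so DulF is inactive.
Required activator DulF is absent, so *mibU* is not transcribed.
So MibU is not produced.
With no repressor bound, *zorM* is transcribed.
So ZorM is produced and active.
cAMP is present, so VelC is active.
Mevalonate is absent, so QuvA is active.
Xylulose is present, so SibX is active.
With repressor SibX bound, *gixQ* is not transcribed.
So GixQ is not produced.
No repressor is bound and QuvA is active, so *wexC* is transcribed.
So WexC is produced and active.
With repressor WexC bound, *vorM* is not transcribed.
So VorM is not produced.
Diaminopimelate is absent, so HaxJ is active.
With repressor HaxJ bound, *oxaH* is not transcribed.
So OxaH is not produced.
With no repressor bound, *sibN* is transcribed.
So SibN is produced and active.
No repressor is bound and SibN is active, so *lomS* is transcribed.
So LomS is produced and active.
No repressor is bound and ZorM and LomS are active, so *purD* is transcribed.

ON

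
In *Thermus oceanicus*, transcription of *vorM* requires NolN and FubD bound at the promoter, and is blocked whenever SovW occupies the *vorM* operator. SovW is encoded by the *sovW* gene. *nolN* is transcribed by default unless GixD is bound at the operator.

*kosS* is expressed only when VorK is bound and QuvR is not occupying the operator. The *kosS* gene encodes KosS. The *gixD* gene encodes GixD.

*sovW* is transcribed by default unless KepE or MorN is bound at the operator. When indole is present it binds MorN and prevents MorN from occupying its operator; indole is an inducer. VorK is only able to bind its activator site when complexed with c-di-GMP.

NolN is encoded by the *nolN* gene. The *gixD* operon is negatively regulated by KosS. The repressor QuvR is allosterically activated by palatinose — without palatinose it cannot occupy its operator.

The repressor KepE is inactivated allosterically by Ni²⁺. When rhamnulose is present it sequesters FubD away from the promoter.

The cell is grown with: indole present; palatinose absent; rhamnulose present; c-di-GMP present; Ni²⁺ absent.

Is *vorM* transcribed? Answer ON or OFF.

OFF

Ni²⁺ is absent, so KepE is active.
Indole is present, so MorN is inactive.
With repressor KepE bound, *sovW* is not transcribed.
So SovW is not produced.
Palatinose is absent, so QuvR is inactive.
c-di-GMP is present, so VorK is active.
No repressor is bound and VorK is active, so *kosS* is transcribed.
So KosS is produced and active.
With repressor KosS bound, *gixD* is not transcribed.
So GixD is not produced.
With no repressor bound, *nolN* is transcribed.
So NolN is produced and active.
Rhamnulose is present, so FubD is inactive.
Required activator FubD is absent, so *vorM* is not transcribed.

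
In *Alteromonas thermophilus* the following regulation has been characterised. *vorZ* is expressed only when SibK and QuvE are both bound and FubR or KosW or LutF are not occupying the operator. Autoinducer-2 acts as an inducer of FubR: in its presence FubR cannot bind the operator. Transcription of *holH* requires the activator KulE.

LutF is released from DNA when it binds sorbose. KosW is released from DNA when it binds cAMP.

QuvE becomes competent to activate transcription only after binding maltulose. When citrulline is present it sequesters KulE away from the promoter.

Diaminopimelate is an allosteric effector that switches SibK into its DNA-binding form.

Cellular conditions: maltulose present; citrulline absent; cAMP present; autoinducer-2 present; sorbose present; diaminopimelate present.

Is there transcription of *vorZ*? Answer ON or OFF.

ON

Autoinducer-2 is present, so FubR is inactive.
cAMP is present, so KosW is inactive.
Diaminopimelate is present, so SibK is active.
Maltulose is present, so QuvE is active.
Sorbose is present, so LutF is inactive.
No repressor is bound and SibK and QuvE are active, so *vorZ* is transcribed.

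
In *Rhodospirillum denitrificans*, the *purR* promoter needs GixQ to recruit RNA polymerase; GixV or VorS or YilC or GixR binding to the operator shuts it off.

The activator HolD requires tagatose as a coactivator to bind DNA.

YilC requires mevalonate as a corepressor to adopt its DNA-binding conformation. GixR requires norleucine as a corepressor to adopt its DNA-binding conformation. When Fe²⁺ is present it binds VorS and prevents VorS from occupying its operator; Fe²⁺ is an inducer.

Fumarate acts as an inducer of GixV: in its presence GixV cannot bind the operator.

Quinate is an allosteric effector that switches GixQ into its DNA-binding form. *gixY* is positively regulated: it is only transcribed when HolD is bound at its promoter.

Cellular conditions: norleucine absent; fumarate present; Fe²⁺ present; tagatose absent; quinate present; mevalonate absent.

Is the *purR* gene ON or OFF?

ON

Fumarate is present, so GixV is inactive.
Fe²⁺ is present, so VorS is inactive.
Mevalonate is absent, so YilC is inactive.
Quinate is present, so GixQ is active.
Norleucine is absent, so GixR is inactive.
No repressor is bound and GixQ is active, so *purR* is transcribed.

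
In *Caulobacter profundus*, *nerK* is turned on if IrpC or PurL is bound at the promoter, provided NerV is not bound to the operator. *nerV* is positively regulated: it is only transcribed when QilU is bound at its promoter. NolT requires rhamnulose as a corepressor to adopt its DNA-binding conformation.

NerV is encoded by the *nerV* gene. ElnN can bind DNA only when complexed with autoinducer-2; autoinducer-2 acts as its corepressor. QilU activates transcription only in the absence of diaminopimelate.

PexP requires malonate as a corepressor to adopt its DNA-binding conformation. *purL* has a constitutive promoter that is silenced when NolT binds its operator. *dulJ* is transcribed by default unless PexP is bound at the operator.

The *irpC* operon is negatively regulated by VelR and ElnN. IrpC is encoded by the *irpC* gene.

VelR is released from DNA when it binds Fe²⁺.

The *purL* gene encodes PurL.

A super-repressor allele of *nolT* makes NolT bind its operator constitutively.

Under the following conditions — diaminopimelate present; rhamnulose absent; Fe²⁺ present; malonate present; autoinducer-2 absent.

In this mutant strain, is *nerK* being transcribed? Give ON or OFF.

ON

Fe²⁺ is present, so VelR is inactive.
Autoinducer-2 is absent, so ElnN is inactive.
With no repressor bound, *irpC* is transcribed.
So IrpC is produced and active.
NolT is constitutively active in this strain.
With repressor NolT bound, *purL* is not transcribed.
So PurL is not produced.
Diaminopimelate is present, so QilU is inactive.
Required activator QilU is absent, so *nerV* is not transcribed.
So NerV is not produced.
Activator IrpC is present, so *nerK* is transcribed.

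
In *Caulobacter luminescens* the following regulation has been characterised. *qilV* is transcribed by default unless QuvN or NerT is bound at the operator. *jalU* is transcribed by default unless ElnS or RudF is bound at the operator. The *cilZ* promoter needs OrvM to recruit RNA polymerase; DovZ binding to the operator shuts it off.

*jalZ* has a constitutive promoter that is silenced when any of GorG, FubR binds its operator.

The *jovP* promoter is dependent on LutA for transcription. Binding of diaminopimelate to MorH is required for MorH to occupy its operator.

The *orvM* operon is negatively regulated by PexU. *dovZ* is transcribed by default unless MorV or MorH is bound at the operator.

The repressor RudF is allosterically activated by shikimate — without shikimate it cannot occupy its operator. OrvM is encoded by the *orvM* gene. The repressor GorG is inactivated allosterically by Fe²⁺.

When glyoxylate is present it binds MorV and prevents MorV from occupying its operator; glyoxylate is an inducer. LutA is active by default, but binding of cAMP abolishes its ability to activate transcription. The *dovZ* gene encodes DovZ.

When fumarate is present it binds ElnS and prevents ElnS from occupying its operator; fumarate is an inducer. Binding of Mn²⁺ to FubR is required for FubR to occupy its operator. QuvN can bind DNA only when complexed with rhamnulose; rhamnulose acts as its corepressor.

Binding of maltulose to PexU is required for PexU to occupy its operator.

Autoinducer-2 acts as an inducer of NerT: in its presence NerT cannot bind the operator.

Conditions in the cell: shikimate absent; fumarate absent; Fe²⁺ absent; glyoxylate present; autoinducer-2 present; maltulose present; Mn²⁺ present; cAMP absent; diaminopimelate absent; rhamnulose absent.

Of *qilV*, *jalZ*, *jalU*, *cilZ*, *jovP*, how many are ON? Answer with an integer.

Rhamnulose is absent, so QuvN is inactive.
Autoinducer-2 is present, so NerT is inactive.
With no repressor bound, *qilV* is transcribed.
→ *qilV* is ON.
Fe²⁺ is absent, so GorG is active.
Mn²⁺ is present, so FubR is active.
With repressor GorG bound, *jalZ* is not transcribed.
→ *jalZ* is OFF.
Fumarate is absent, so ElnS is active.
Shikimate is absent, so RudF is inactive.
With repressor ElnS bound, *jalU* is not transcribed.
→ *jalU* is OFF.
Maltulose is present, so PexU is active.
With repressor PexU bound, *orvM* is not transcribed.
So OrvM is not produced.
Glyoxylate is present, so MorV is inactive.
Diaminopimelate is absent, so MorH is inactive.
With no repressor bound, *dovZ* is transcribed.
So DovZ is produced and active.
With repressor DovZ bound, *cilZ* is not transcribed.
→ *cilZ* is OFF.
cAMP is absent, so LutA is active.
No repressor is bound and LutA is active, so *jovP* is transcribed.
→ *jovP* is ON.
2 of the 5 genes are transcribed.

2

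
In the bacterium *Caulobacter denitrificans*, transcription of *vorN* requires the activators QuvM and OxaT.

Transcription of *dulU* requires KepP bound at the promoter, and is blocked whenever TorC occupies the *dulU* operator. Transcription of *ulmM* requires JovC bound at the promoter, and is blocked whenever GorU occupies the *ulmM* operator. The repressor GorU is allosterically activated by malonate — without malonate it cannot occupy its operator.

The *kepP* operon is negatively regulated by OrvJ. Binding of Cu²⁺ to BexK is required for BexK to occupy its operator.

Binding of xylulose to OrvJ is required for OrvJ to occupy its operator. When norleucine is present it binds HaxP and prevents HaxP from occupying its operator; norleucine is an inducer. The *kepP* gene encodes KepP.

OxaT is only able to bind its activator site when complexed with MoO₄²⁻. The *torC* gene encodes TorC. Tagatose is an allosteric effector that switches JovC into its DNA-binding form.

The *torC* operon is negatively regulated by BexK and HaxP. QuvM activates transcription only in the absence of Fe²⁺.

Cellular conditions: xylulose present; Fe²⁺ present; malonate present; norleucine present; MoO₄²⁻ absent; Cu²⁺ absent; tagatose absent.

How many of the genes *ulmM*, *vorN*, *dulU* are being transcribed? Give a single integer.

Tagatose is absent, so JovC is inactive.
Malonate is present, so GorU is active.
With repressor GorU bound, *ulmM* is not transcribed.
→ *ulmM* is OFF.
Fe²⁺ is present, so QuvM is inactive.
MoO₄²⁻ is absent, so OxaT is inactive.
Required activator QuvM is absent, so *vorN* is not transcribed.
→ *vorN* is OFF.
Cu²⁺ is absent, so BexK is inactive.
Norleucine is present, so HaxP is inactive.
With no repressor bound, *torC* is transcribed.
So TorC is produced and active.
Xylulose is present, so OrvJ is active.
With repressor OrvJ bound, *kepP* is not transcribed.
So KepP is not produced.
With repressor TorC bound, *dulU* is not transcribed.
→ *dulU* is OFF.
0 of the 3 genes are transcribed.

0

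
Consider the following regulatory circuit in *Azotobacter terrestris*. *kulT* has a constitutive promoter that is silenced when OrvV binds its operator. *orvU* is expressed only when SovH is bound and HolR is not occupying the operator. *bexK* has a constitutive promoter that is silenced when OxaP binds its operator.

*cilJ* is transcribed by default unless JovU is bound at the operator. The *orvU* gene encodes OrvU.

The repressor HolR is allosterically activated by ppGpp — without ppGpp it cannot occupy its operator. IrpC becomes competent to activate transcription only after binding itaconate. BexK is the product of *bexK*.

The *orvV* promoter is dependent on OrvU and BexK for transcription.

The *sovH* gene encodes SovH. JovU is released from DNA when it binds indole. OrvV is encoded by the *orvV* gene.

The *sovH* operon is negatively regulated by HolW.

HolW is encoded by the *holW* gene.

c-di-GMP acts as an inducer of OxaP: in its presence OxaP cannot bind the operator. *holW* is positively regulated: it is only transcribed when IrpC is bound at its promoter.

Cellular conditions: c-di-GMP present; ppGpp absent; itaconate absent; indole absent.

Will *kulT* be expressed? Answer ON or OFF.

OFF

Itaconate is absent, so IrpC is inactive.
Required activator IrpC is absent, so *holW* is not transcribed.
So HolW is not produced.
With no repressor bound, *sovH* is transcribed.
So SovH is produced and active.
ppGpp is absent, so HolR is inactive.
No repressor is bound and SovH is active, so *orvU* is transcribed.
So OrvU is produced and active.
c-di-GMP is present, so OxaP is inactive.
With no repressor bound, *bexK* is transcribed.
So BexK is produced and active.
No repressor is bound and OrvU and BexK are active, so *orvV* is transcribed.
So OrvV is produced and active.
With repressor OrvV bound, *kulT* is not transcribed.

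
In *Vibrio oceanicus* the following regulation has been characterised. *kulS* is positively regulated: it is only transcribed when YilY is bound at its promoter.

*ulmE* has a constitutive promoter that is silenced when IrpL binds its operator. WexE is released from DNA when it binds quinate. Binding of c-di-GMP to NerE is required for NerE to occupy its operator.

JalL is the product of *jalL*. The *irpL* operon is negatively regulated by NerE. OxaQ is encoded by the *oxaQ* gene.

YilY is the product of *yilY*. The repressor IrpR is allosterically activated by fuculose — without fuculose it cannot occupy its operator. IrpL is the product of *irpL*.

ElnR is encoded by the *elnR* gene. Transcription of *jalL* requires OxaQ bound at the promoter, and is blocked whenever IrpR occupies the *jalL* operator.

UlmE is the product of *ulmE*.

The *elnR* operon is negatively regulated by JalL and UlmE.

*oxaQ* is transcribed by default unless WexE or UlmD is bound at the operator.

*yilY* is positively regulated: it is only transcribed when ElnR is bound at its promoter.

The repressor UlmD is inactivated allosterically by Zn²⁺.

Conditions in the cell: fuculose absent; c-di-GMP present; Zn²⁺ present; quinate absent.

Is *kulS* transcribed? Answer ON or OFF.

OFF

Quinate is absent, so WexE is active.
Zn²⁺ is present, so UlmD is inactive.
With repressor WexE bound, *oxaQ* is not transcribed.
So OxaQ is not produced.
Fuculose is absent, so IrpR is inactive.
Required activator OxaQ is absent, so *jalL* is not transcribed.
So JalL is not produced.
c-di-GMP is present, so NerE is active.
With repressor NerE bound, *irpL* is not transcribed.
So IrpL is not produced.
With no repressor bound, *ulmE* is transcribed.
So UlmE is produced and active.
With repressor UlmE bound, *elnR* is not transcribed.
So ElnR is not produced.
Required activator ElnR is absent, so *yilY* is not transcribed.
So YilY is not produced.
Required activator YilY is absent, so *kulS* is not transcribed.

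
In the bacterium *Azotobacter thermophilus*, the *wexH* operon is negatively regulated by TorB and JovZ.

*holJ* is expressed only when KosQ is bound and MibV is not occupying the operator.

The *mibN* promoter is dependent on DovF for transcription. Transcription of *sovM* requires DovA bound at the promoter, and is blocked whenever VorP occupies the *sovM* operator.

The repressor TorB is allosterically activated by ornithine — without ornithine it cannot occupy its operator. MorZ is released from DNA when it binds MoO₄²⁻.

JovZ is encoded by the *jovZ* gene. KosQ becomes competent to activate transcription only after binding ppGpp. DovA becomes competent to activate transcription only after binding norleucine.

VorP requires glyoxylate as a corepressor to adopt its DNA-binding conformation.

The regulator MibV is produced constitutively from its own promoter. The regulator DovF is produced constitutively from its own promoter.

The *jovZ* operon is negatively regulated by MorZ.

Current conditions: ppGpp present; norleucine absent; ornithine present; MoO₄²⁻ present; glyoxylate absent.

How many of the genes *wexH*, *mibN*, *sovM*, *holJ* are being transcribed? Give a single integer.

Ornithine is present, so TorB is active.
MoO₄²⁻ is present, so MorZ is inactive.
With no repressor bound, *jovZ* is transcribed.
So JovZ is produced and active.
With repressor TorB bound, *wexH* is not transcribed.
→ *wexH* is OFF.
DovF is produced constitutively and is active.
No repressor is bound and DovF is active, so *mibN* is transcribed.
→ *mibN* is ON.
Norleucine is absent, so DovA is inactive.
Glyoxylate is absent, so VorP is inactive.
Required activator DovA is absent, so *sovM* is not transcribed.
→ *sovM* is OFF.
MibV is produced constitutively and is active.
ppGpp is present, so KosQ is active.
With repressor MibV bound, *holJ* is not transcribed.
→ *holJ* is OFF.
1 of the 4 genes is transcribed.

1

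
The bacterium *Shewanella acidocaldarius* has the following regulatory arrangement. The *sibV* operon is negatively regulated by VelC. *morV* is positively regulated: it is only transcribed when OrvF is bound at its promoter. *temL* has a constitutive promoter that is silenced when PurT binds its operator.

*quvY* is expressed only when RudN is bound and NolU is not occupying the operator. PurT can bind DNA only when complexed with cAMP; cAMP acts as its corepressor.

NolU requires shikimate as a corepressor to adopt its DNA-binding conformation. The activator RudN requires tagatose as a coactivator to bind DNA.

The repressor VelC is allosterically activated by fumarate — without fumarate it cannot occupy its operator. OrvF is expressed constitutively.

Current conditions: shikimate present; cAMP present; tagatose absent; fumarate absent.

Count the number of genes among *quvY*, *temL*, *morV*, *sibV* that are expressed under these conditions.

Tagatose is absent, so RudN is inactive.
Shikimate is present, so NolU is active.
With repressor NolU bound, *quvY* is not transcribed.
→ *quvY* is OFF.
cAMP is present, so PurT is active.
With repressor PurT bound, *temL* is not transcribed.
→ *temL* is OFF.
OrvF is produced constitutively and is active.
No repressor is bound and OrvF is active, so *morV* is transcribed.
→ *morV* is ON.
Fumarate is absent, so VelC is inactive.
With no repressor bound, *sibV* is transcribed.
→ *sibV* is ON.
2 of the 4 genes are transcribed.

2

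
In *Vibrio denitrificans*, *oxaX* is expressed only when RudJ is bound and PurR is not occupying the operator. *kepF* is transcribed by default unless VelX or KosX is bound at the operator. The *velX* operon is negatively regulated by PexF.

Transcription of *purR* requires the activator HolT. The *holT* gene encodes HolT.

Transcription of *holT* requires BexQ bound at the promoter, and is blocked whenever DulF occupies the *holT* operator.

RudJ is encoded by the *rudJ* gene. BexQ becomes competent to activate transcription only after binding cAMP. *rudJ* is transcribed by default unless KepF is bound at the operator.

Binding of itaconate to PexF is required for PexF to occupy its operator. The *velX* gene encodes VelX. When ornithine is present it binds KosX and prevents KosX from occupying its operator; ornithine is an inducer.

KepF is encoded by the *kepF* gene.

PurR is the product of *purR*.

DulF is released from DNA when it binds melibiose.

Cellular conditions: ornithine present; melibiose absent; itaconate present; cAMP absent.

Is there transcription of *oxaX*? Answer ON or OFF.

Itaconate is present, so PexF is active.
With repressor PexF bound, *velX* is not transcribed.
So VelX is not produced.
Ornithine is present, so KosX is inactive.
With no repressor bound, *kepF* is transcribed.
So KepF is produced and active.
With repressor KepF bound, *rudJ* is not transcribed.
So RudJ is not produced.
cAMP is absent, so BexQ is inactive.
Melibiose is absent, so DulF is active.
With repressor DulF bound, *holT* is not transcribed.
So HolT is not produced.
Required activator HolT is absent, so *purR* is not transcribed.
So PurR is not produced.
Required activator RudJ is absent, so *oxaX* is not transcribed.

OFF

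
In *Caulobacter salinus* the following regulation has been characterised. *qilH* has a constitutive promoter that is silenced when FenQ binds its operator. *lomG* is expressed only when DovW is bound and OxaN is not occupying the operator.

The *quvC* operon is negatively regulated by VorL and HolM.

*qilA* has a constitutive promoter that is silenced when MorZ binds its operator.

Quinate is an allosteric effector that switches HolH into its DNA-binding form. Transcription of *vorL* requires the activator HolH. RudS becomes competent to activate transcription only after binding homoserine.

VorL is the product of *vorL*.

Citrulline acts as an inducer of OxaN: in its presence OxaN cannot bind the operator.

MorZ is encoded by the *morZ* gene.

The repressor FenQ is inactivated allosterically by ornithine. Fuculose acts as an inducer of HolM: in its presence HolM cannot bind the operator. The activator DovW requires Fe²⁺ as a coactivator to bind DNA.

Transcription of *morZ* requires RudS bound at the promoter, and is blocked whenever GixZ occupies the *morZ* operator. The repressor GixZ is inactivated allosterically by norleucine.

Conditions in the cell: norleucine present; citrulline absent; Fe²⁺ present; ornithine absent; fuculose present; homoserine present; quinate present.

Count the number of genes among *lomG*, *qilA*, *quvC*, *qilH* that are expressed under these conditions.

0

Citrulline is absent, so OxaN is active.
Fe²⁺ is present, so DovW is active.
With repressor OxaN bound, *lomG* is not transcribed.
→ *lomG* is OFF.
Homoserine is present, so RudS is active.
Norleucine is present, so GixZ is inactive.
No repressor is bound and RudS is active, so *morZ* is transcribed.
So MorZ is produced and active.
With repressor MorZ bound, *qilA* is not transcribed.
→ *qilA* is OFF.
Quinate is present, so HolH is active.
No repressor is bound and HolH is active, so *vorL* is transcribed.
So VorL is produced and active.
Fuculose is present, so HolM is inactive.
With repressor VorL bound, *quvC* is not transcribed.
→ *quvC* is OFF.
Ornithine is absent, so FenQ is active.
With repressor FenQ bound, *qilH* is not transcribed.
→ *qilH* is OFF.
0 of the 4 genes are transcribed.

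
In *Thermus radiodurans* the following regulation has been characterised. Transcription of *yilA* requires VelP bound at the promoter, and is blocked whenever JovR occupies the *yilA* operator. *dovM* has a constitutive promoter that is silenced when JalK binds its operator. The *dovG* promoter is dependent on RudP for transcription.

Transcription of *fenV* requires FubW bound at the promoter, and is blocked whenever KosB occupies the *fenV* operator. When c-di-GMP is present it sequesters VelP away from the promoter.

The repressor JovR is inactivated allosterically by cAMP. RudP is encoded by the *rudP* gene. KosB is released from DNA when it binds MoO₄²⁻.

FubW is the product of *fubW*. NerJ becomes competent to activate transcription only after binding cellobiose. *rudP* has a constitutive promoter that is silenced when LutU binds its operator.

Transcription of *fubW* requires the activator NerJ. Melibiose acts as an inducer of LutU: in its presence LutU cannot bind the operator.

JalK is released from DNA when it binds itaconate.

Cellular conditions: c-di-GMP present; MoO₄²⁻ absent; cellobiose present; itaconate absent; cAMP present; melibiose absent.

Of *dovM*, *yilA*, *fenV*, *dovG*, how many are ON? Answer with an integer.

Itaconate is absent, so JalK is active.
With repressor JalK bound, *dovM* is not transcribed.
→ *dovM* is OFF.
cAMP is present, so JovR is inactive.
c-di-GMP is present, so VelP is inactive.
Required activator VelP is absent, so *yilA* is not transcribed.
→ *yilA* is OFF.
Cellobiose is present, so NerJ is active.
No repressor is bound and NerJ is active, so *fubW* is transcribed.
So FubW is produced and active.
MoO₄²⁻ is absent, so KosB is active.
With repressor KosB bound, *fenV* is not transcribed.
→ *fenV* is OFF.
Melibiose is absent, so LutU is active.
With repressor LutU bound, *rudP* is not transcribed.
So RudP is not produced.
Required activator RudP is absent, so *dovG* is not transcribed.
→ *dovG* is OFF.
0 of the 4 genes are transcribed.

0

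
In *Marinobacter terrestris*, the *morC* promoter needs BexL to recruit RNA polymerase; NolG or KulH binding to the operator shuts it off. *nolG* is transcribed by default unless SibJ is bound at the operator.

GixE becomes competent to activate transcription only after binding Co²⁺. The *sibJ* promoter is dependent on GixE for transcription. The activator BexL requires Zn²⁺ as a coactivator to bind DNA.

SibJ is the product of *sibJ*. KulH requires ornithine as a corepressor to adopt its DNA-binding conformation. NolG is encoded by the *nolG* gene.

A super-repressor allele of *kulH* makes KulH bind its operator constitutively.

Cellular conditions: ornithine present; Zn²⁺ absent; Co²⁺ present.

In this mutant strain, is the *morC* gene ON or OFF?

Co²⁺ is present, so GixE is active.
No repressor is bound and GixE is active, so *sibJ* is transcribed.
So SibJ is produced and active.
With repressor SibJ bound, *nolG* is not transcribed.
So NolG is not produced.
KulH is constitutively active in this strain.
Zn²⁺ is absent, so BexL is inactive.
With repressor KulH bound, *morC* is not transcribed.

OFF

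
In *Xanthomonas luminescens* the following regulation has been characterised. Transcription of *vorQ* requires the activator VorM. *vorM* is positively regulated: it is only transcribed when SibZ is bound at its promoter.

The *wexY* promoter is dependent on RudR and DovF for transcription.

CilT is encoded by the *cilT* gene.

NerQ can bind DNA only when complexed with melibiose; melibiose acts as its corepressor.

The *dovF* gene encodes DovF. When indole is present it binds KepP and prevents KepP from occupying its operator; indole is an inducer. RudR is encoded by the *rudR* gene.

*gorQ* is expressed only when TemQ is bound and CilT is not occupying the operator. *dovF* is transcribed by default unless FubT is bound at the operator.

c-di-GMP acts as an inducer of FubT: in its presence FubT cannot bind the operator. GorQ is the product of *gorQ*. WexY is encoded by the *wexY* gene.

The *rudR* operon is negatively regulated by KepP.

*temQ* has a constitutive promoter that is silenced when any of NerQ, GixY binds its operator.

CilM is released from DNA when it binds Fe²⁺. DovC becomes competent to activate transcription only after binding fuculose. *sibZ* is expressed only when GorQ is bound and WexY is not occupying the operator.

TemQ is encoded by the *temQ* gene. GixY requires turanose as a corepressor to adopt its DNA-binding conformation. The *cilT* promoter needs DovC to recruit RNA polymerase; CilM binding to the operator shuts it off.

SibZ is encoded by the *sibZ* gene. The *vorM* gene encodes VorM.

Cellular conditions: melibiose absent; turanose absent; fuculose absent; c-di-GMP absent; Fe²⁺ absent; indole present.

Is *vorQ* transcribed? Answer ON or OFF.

ON

Indole is present, so KepP is inactive.
With no repressor bound, *rudR* is transcribed.
So RudR is produced and active.
c-di-GMP is absent, so FubT is active.
With repressor FubT bound, *dovF* is not transcribed.
So DovF is not produced.
Required activator DovF is absent, so *wexY* is not transcribed.
So WexY is not produced.
Fuculose is absent, so DovC is inactive.
Fe²⁺ is absent, so CilM is active.
With repressor CilM bound, *cilT* is not transcribed.
So CilT is not produced.
Melibiose is absent, so NerQ is inactive.
Turanose is absent, so GixY is inactive.
With no repressor bound, *temQ* is transcribed.
So TemQ is produced and active.
No repressor is bound and TemQ is active, so *gorQ* is transcribed.
So GorQ is produced and active.
No repressor is bound and GorQ is active, so *sibZ* is transcribed.
So SibZ is produced and active.
No repressor is bound and SibZ is active, so *vorM* is transcribed.
So VorM is produced and active.
No repressor is bound and VorM is active, so *vorQ* is transcribed.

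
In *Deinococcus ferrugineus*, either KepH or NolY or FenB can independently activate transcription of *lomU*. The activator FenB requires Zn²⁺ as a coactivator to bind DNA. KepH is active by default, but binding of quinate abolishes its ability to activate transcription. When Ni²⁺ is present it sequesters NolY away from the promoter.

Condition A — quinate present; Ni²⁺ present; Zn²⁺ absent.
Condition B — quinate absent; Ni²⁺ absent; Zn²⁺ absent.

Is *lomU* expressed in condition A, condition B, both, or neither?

Condition A:
Quinate is present, so KepH is inactive.
Ni²⁺ is present, so NolY is inactive.
Zn²⁺ is absent, so FenB is inactive.
No activator is available at the *lomU* promoter, so *lomU* is not transcribed.
→ *lomU* is OFF in A.
Condition B:
Quinate is absent, so KepH is active.
Ni²⁺ is absent, so NolY is active.
Zn²⁺ is absent, so FenB is inactive.
Activator KepH is present, so *lomU* is transcribed.
→ *lomU* is ON in B.

B only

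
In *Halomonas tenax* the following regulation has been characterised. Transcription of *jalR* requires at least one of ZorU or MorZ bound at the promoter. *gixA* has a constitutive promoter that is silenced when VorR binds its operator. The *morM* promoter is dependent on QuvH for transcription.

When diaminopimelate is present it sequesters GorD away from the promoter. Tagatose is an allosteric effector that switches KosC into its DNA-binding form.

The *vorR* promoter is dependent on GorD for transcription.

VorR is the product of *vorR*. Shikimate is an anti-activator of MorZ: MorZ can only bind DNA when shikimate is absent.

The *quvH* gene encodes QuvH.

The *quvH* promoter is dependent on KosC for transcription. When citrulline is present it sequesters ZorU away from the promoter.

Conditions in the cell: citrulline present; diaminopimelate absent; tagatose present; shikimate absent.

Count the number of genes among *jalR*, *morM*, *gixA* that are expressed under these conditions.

2

Citrulline is present, so ZorU is inactive.
Shikimate is absent, so MorZ is active.
Activator MorZ is present, so *jalR* is transcribed.
→ *jalR* is ON.
Tagatose is present, so KosC is active.
No repressor is bound and KosC is active, so *quvH* is transcribed.
So QuvH is produced and active.
No repressor is bound and QuvH is active, so *morM* is transcribed.
→ *morM* is ON.
Diaminopimelate is absent, so GorD is active.
No repressor is bound and GorD is active, so *vorR* is transcribed.
So VorR is produced and active.
With repressor VorR bound, *gixA* is not transcribed.
→ *gixA* is OFF.
2 of the 3 genes are transcribed.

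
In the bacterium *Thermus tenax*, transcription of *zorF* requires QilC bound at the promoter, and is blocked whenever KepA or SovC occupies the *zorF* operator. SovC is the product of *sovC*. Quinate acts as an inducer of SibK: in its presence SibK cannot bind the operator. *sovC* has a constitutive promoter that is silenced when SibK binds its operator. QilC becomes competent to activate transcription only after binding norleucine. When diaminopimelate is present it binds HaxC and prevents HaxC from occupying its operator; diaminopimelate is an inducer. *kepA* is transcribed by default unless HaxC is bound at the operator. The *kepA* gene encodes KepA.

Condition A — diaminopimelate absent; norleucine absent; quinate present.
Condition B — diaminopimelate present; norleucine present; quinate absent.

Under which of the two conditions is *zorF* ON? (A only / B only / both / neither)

Condition A:
Diaminopimelate is absent, so HaxC is active.
With repressor HaxC bound, *kepA* is not transcribed.
So KepA is not produced.
Norleucine is absent, so QilC is inactive.
Quinate is present, so SibK is inactive.
With no repressor bound, *sovC* is transcribed.
So SovC is produced and active.
With repressor SovC bound, *zorF* is not transcribed.
→ *zorF* is OFF in A.
Condition B:
Diaminopimelate is present, so HaxC is inactive.
With no repressor bound, *kepA* is transcribed.
So KepA is produced and active.
Norleucine is present, so QilC is active.
Quinate is absent, so SibK is active.
With repressor SibK bound, *sovC* is not transcribed.
So SovC is not produced.
With repressor KepA bound, *zorF* is not transcribed.
→ *zorF* is OFF in B.

neither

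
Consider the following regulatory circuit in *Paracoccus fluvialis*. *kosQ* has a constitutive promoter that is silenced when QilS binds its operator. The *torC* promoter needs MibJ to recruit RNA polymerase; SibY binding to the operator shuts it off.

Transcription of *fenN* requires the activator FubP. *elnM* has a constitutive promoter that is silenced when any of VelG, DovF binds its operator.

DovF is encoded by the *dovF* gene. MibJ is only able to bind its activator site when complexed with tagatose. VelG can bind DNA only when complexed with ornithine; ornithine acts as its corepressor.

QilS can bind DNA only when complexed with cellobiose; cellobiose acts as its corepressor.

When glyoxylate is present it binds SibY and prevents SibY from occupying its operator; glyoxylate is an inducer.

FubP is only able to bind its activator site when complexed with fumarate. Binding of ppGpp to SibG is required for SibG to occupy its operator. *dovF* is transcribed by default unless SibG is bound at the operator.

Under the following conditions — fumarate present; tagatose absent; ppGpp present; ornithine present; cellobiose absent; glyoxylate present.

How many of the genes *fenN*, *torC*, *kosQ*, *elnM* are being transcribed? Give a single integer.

2

Fumarate is present, so FubP is active.
No repressor is bound and FubP is active, so *fenN* is transcribed.
→ *fenN* is ON.
Tagatose is absent, so MibJ is inactive.
Glyoxylate is present, so SibY is inactive.
Required activator MibJ is absent, so *torC* is not transcribed.
→ *torC* is OFF.
Cellobiose is absent, so QilS is inactive.
With no repressor bound, *kosQ* is transcribed.
→ *kosQ* is ON.
Ornithine is present, so VelG is active.
ppGpp is present, so SibG is active.
With repressor SibG bound, *dovF* is not transcribed.
So DovF is not produced.
With repressor VelG bound, *elnM* is not transcribed.
→ *elnM* is OFF.
2 of the 4 genes are transcribed.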